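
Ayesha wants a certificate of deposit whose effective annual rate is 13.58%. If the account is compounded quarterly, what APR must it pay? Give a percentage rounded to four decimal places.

12.9386%

(1 + r/4)^4 − 1 = 0.1358, so 1 + r/4 = 1.1358^(1/4).
r/4 = 0.032346, so r = 0.129386 = 12.9386%.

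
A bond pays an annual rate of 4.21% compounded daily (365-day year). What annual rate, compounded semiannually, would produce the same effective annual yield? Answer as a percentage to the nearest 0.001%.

EAR = (1 + 0.0421/365)^365 − 1 = 0.042996.
Solve (1 + r/2)^2 = 1.042996: r/2 = 1.042996^(1/2) − 1 = 0.021272, so r = 0.042544 = 4.254%.

4.254%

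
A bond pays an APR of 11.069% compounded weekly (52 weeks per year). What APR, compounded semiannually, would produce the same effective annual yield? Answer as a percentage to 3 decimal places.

11.369%

EAR = (1 + 0.11069/52)^52 − 1 = 0.116917.
Solve (1 + r/2)^2 = 1.116917: r/2 = 1.116917^(1/2) − 1 = 0.056843, so r = 0.113686 = 11.369%.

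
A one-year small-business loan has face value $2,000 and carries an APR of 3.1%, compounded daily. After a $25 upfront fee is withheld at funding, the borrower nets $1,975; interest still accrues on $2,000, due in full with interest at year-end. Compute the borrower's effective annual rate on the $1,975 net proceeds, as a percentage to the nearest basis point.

4.45%

Amount owed after one year: 2,000 × (1 + 0.031/365)^365 = 2,000 × 1.031484 = $2,062.97.
Effective rate on net proceeds: 2,062.97 / 1,975 − 1 = 0.044541 = 4.45%.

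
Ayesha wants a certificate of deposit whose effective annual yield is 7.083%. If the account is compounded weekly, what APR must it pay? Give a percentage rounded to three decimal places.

(1 + r/52)^52 − 1 = 0.07083, so 1 + r/52 = 1.07083^(1/52).
r/52 = 0.001317, so r = 0.068479 = 6.848%.

6.848%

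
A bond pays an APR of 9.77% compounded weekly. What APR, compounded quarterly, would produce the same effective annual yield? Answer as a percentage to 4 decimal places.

EAR = (1 + 0.0977/52)^52 − 1 = 0.102531.
Solve (1 + r/4)^4 = 1.102531: r/4 = 1.102531^(1/4) − 1 = 0.024702, so r = 0.098809 = 9.8809%.

9.8809%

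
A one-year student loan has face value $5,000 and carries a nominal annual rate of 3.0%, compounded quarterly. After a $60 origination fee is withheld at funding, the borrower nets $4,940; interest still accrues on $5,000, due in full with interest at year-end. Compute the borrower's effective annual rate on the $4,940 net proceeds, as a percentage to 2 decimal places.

Amount owed after one year: 5,000 × (1 + 0.030/4)^4 = 5,000 × 1.030339 = $5,151.70.
Effective rate on net proceeds: 5,151.70 / 4,940 − 1 = 0.042853 = 4.29%.

4.29%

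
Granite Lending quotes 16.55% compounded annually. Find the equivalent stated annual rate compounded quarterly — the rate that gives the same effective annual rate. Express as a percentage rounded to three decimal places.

15.612%

Compounded annually, EAR = nominal = 0.165500.
Solve (1 + r/4)^4 = 1.165500: r/4 = 1.165500^(1/4) − 1 = 0.039030, so r = 0.156120 = 15.612%.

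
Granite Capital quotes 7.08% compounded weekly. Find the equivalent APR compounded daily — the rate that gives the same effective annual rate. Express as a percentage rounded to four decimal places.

EAR = (1 + 0.0708/52)^52 − 1 = 0.073315.
Solve (1 + r/365)^365 = 1.073315: r/365 = 1.073315^(1/365) − 1 = 0.000194, so r = 0.070759 = 7.0759%.

7.0759%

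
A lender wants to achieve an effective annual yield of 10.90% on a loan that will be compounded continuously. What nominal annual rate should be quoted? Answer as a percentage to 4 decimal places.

10.3459%

Continuous: nominal r satisfies e^r − 1 = 0.1090.
r = ln(1 + 0.1090) = ln(1.1090) = 0.103459 = 10.3459%.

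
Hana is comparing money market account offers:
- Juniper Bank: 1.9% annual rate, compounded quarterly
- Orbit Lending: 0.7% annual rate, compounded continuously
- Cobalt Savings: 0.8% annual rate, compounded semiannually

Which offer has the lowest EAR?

Orbit Lending

Juniper Bank: (1 + 0.019/4)^4 − 1 = 1.914%
Orbit Lending: e^0.007 − 1 = 0.702%
Cobalt Savings: (1 + 0.008/2)^2 − 1 = 0.802%
The lowest effective annual rate is Orbit Lending at 0.702%.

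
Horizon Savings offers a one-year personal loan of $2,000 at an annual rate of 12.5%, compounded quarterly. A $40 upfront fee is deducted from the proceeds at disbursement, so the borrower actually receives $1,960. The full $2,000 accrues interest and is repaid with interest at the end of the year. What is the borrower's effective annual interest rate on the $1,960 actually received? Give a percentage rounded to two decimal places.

Amount owed after one year: 2,000 × (1 + 0.125/4)^4 = 2,000 × 1.130982 = $2,261.96.
Effective rate on net proceeds: 2,261.96 / 1,960 − 1 = 0.154064 = 15.41%.

15.41%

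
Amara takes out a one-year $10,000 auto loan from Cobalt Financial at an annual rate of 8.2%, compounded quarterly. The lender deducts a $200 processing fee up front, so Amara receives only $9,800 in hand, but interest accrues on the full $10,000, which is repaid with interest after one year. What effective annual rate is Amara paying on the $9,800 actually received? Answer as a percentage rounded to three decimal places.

10.669%

Amount owed after one year: 10,000 × (1 + 0.082/4)^4 = 10,000 × 1.084556 = $10,845.56.
Effective rate on net proceeds: 10,845.56 / 9,800 − 1 = 0.106690 = 10.669%.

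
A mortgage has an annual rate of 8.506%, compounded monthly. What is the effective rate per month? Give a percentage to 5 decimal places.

0.70883%

With a nominal annual rate compounded monthly, the periodic rate is the nominal rate divided by 12.
i = 0.08506 / 12 = 0.0070883 = 0.70883%.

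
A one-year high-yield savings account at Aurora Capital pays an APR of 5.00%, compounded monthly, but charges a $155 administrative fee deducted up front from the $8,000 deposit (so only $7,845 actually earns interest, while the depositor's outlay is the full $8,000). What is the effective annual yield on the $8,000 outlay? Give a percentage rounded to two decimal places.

Value after one year: 7,845 × (1 + 0.0500/12)^12 = 7,845 × 1.051162 = $8,246.37.
Effective yield on the $8,000 outlay: 8,246.37 / 8,000 − 1 = 0.030796 = 3.08%.

3.08%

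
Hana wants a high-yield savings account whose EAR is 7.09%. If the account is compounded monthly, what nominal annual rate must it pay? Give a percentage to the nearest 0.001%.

6.870%

(1 + r/12)^12 − 1 = 0.0709, so 1 + r/12 = 1.0709^(1/12).
r/12 = 0.005725, so r = 0.068695 = 6.870%.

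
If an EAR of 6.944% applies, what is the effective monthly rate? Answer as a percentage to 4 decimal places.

0.5610%

The per-month rate i satisfies (1 + i)^12 = 1 + 0.06944.
i = 1.06944^(1/12) − 1 = 0.0056103 = 0.5610%.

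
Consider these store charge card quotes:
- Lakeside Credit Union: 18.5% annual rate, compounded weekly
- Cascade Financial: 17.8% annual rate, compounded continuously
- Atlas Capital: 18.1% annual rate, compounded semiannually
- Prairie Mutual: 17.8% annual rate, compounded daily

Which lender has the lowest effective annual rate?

Atlas Capital

Lakeside Credit Union: (1 + 0.185/52)^52 − 1 = 20.282%
Cascade Financial: e^0.178 − 1 = 19.483%
Atlas Capital: (1 + 0.181/2)^2 − 1 = 18.919%
Prairie Mutual: (1 + 0.178/365)^365 − 1 = 19.477%
The lowest effective annual rate is Atlas Capital at 18.919%.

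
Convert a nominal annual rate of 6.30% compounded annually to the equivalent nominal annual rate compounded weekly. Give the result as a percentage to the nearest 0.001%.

6.113%

Compounded annually, EAR = nominal = 0.063000.
Solve (1 + r/52)^52 = 1.063000: r/52 = 1.063000^(1/52) − 1 = 0.001176, so r = 0.061131 = 6.113%.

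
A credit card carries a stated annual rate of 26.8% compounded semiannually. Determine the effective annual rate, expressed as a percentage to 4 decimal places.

EAR = (1 + 0.268/2)^2 − 1.
= 1.285956 − 1 = 28.5956%.

28.5956%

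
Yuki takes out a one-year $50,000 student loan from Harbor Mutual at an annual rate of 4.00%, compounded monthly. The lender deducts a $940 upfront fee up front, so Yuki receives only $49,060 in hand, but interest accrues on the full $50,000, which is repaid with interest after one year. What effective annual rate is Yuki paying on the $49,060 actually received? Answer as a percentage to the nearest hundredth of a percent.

6.07%

Amount owed after one year: 50,000 × (1 + 0.0400/12)^12 = 50,000 × 1.040742 = $52,037.08.
Effective rate on net proceeds: 52,037.08 / 49,060 − 1 = 0.060682 = 6.07%.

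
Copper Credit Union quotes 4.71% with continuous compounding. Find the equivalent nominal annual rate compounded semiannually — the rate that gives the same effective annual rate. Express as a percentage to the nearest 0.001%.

4.766%

EAR under continuous compounding: e^0.0471 − 1 = 0.048227.
Solve (1 + r/2)^2 = 1.048227: r/2 = 1.048227^(1/2) − 1 = 0.023829, so r = 0.047659 = 4.766%.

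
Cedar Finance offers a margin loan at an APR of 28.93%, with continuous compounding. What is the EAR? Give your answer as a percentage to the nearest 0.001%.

33.549%

With continuous compounding, EAR = e^0.2893 − 1.
e^0.2893 = 1.335492, so EAR = 0.335492 = 33.549%.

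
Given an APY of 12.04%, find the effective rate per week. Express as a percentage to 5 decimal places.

0.21887%

The per-week rate i satisfies (1 + i)^52 = 1 + 0.1204.
i = 1.1204^(1/52) − 1 = 0.0021887 = 0.21887%.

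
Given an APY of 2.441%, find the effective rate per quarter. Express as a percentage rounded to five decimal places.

The per-quarter rate i satisfies (1 + i)^4 = 1 + 0.02441.
i = 1.02441^(1/4) − 1 = 0.0060474 = 0.60474%.

0.60474%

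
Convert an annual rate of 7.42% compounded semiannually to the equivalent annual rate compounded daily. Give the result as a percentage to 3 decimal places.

7.286%

EAR = (1 + 0.0742/2)^2 − 1 = 0.075576.
Solve (1 + r/365)^365 = 1.075576: r/365 = 1.075576^(1/365) − 1 = 0.000200, so r = 0.072864 = 7.286%.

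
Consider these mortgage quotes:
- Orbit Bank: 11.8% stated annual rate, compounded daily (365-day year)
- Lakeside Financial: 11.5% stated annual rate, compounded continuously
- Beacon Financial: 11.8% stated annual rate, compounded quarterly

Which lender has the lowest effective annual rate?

Orbit Bank: (1 + 0.118/365)^365 − 1 = 12.522%
Lakeside Financial: e^0.115 − 1 = 12.187%
Beacon Financial: (1 + 0.118/4)^4 − 1 = 12.332%
The lowest effective annual rate is Lakeside Financial at 12.187%.

Lakeside Financial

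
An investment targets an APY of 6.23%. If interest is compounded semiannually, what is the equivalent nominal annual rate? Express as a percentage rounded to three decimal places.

6.136%

(1 + r/2)^2 − 1 = 0.0623, so 1 + r/2 = 1.0623^(1/2).
r/2 = 0.030679, so r = 0.061359 = 6.136%.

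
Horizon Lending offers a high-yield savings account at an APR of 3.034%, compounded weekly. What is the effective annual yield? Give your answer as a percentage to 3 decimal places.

EAR = (1 + 0.03034/52)^52 − 1.
= (1 + 0.000583)^52 − 1 = 1.030796 − 1 = 3.080%.

3.080%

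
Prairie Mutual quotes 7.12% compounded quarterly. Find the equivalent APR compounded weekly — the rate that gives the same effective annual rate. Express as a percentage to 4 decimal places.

7.0622%

EAR = (1 + 0.0712/4)^4 − 1 = 0.073124.
Solve (1 + r/52)^52 = 1.073124: r/52 = 1.073124^(1/52) − 1 = 0.001358, so r = 0.070622 = 7.0622%.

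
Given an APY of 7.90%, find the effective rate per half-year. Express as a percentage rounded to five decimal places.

The per-half-year rate i satisfies (1 + i)^2 = 1 + 0.0790.
i = 1.0790^(1/2) − 1 = 0.0387492 = 3.87492%.

3.87492%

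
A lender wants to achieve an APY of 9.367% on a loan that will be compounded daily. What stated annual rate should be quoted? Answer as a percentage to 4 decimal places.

(1 + r/365)^365 − 1 = 0.09367, so 1 + r/365 = 1.09367^(1/365).
r/365 = 0.000245, so r = 0.089550 = 8.9550%.

8.9550%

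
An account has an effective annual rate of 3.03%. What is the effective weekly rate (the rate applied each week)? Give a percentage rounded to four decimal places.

0.0574%

The per-week rate i satisfies (1 + i)^52 = 1 + 0.0303.
i = 1.0303^(1/52) − 1 = 0.0005742 = 0.0574%.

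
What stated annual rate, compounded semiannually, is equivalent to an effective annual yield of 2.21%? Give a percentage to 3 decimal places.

2.198%

(1 + r/2)^2 − 1 = 0.0221, so 1 + r/2 = 1.0221^(1/2).
r/2 = 0.010990, so r = 0.021979 = 2.198%.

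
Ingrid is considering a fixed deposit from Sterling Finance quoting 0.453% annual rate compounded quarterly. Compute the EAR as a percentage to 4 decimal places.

0.4538%

EAR = (1 + 0.00453/4)^4 − 1.
= 1.004538 − 1 = 0.4538%.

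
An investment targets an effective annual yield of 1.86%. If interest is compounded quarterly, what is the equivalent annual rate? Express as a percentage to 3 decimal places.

1.847%

(1 + r/4)^4 − 1 = 0.0186, so 1 + r/4 = 1.0186^(1/4).
r/4 = 0.004618, so r = 0.018472 = 1.847%.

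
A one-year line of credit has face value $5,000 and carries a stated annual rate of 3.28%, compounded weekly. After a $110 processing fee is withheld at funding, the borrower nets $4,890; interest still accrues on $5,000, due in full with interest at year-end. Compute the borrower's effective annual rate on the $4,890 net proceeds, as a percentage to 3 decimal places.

Amount owed after one year: 5,000 × (1 + 0.0328/52)^52 = 5,000 × 1.033333 = $5,166.67.
Effective rate on net proceeds: 5,166.67 / 4,890 − 1 = 0.056578 = 5.658%.

5.658%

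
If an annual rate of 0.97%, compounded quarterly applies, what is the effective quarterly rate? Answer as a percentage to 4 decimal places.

With a nominal annual rate compounded quarterly, the periodic rate is the nominal rate divided by 4.
i = 0.0097 / 4 = 0.0024250 = 0.2425%.

0.2425%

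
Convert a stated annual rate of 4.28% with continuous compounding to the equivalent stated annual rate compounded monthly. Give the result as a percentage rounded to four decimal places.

EAR under continuous compounding: e^0.0428 − 1 = 0.043729.
Solve (1 + r/12)^12 = 1.043729: r/12 = 1.043729^(1/12) − 1 = 0.003573, so r = 0.042876 = 4.2876%.

4.2876%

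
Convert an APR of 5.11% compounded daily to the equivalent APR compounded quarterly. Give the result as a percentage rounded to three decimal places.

5.142%

EAR = (1 + 0.0511/365)^365 − 1 = 0.052424.
Solve (1 + r/4)^4 = 1.052424: r/4 = 1.052424^(1/4) − 1 = 0.012856, so r = 0.051424 = 5.142%.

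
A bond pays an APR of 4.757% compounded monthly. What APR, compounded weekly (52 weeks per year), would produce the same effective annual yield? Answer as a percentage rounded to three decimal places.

4.750%

EAR = (1 + 0.04757/12)^12 − 1 = 0.048621.
Solve (1 + r/52)^52 = 1.048621: r/52 = 1.048621^(1/52) − 1 = 0.000913, so r = 0.047498 = 4.750%.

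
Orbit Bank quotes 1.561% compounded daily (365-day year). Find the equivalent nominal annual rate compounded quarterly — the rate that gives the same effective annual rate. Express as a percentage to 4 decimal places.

EAR = (1 + 0.01561/365)^365 − 1 = 0.015732.
Solve (1 + r/4)^4 = 1.015732: r/4 = 1.015732^(1/4) − 1 = 0.003910, so r = 0.015640 = 1.5640%.

1.5640%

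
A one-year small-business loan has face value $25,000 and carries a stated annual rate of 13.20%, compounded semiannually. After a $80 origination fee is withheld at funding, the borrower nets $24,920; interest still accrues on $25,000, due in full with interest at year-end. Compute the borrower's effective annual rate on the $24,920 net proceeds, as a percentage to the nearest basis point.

Amount owed after one year: 25,000 × (1 + 0.1320/2)^2 = 25,000 × 1.136356 = $28,408.90.
Effective rate on net proceeds: 28,408.90 / 24,920 − 1 = 0.140004 = 14.00%.

14.00%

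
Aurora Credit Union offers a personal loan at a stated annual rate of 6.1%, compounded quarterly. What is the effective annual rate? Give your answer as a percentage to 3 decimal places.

EAR = (1 + 0.061/4)^4 − 1.
= (1 + 0.015250)^4 − 1 = 1.062410 − 1 = 6.241%.

6.241%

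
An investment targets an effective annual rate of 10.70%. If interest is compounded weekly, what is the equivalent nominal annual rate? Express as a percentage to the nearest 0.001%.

10.175%

(1 + r/52)^52 − 1 = 0.1070, so 1 + r/52 = 1.1070^(1/52).
r/52 = 0.001957, so r = 0.101753 = 10.175%.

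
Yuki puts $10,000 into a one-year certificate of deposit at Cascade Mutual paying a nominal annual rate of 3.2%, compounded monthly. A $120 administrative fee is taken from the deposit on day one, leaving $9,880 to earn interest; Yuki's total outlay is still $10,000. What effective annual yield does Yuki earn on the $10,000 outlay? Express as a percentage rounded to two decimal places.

Value after one year: 9,880 × (1 + 0.032/12)^12 = 9,880 × 1.032474 = $10,200.84.
Effective yield on the $10,000 outlay: 10,200.84 / 10,000 − 1 = 0.020084 = 2.01%.

2.01%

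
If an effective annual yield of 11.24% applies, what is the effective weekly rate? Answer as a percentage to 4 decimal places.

0.2051%

The per-week rate i satisfies (1 + i)^52 = 1 + 0.1124.
i = 1.1124^(1/52) − 1 = 0.0020506 = 0.2051%.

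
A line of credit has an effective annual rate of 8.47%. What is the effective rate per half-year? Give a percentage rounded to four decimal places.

The per-half-year rate i satisfies (1 + i)^2 = 1 + 0.0847.
i = 1.0847^(1/2) − 1 = 0.0414893 = 4.1489%.

4.1489%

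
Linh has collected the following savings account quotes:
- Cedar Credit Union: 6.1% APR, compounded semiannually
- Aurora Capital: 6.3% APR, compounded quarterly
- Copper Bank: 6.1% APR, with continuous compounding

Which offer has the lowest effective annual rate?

Cedar Credit Union: (1 + 0.061/2)^2 − 1 = 6.193%
Aurora Capital: (1 + 0.063/4)^4 − 1 = 6.450%
Copper Bank: e^0.061 − 1 = 6.290%
The lowest effective annual rate is Cedar Credit Union at 6.193%.

Cedar Credit Union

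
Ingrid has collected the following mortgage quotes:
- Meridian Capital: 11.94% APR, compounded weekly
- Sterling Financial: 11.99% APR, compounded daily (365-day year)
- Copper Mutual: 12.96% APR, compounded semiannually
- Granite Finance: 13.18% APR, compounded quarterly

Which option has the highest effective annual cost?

Granite Finance

Meridian Capital: (1 + 0.1194/52)^52 − 1 = 12.667%
Sterling Financial: (1 + 0.1199/365)^365 − 1 = 12.736%
Copper Mutual: (1 + 0.1296/2)^2 − 1 = 13.380%
Granite Finance: (1 + 0.1318/4)^4 − 1 = 13.846%
The highest effective annual rate is Granite Finance at 13.846%.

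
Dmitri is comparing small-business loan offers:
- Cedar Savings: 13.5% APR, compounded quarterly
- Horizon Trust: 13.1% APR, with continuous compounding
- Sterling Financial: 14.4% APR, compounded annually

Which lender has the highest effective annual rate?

Cedar Savings: (1 + 0.135/4)^4 − 1 = 14.199%
Horizon Trust: e^0.131 − 1 = 13.997%
Sterling Financial: compounded annually, EAR = 14.400%
The highest effective annual rate is Sterling Financial at 14.400%.

Sterling Financial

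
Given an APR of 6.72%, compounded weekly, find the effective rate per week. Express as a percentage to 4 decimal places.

0.1292%

With a nominal annual rate compounded weekly, the periodic rate is the nominal rate divided by 52.
i = 0.0672 / 52 = 0.0012923 = 0.1292%.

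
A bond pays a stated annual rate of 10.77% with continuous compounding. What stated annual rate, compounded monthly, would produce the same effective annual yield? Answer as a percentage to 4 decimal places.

EAR under continuous compounding: e^0.1077 − 1 = 0.113714.
Solve (1 + r/12)^12 = 1.113714: r/12 = 1.113714^(1/12) − 1 = 0.009015, so r = 0.108185 = 10.8185%.

10.8185%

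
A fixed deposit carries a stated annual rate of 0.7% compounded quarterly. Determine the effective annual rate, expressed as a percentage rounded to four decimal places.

0.7018%

EAR = (1 + 0.007/4)^4 − 1.
= (1 + 0.001750)^4 − 1 = 1.007018 − 1 = 0.7018%.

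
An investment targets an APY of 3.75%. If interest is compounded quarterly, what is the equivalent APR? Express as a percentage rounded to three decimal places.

(1 + r/4)^4 − 1 = 0.0375, so 1 + r/4 = 1.0375^(1/4).
r/4 = 0.009246, so r = 0.036984 = 3.698%.

3.698%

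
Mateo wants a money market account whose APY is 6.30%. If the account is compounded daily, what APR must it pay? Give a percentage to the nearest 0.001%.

6.110%

(1 + r/365)^365 − 1 = 0.0630, so 1 + r/365 = 1.0630^(1/365).
r/365 = 0.000167, so r = 0.061100 = 6.110%.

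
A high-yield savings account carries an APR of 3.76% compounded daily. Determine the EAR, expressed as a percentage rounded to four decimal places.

EAR = (1 + 0.0376/365)^365 − 1.
= 1.038314 − 1 = 3.8314%.

3.8314%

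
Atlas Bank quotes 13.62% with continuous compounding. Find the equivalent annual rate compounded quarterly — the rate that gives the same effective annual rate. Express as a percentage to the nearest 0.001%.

13.855%

EAR under continuous compounding: e^0.1362 − 1 = 0.145911.
Solve (1 + r/4)^4 = 1.145911: r/4 = 1.145911^(1/4) − 1 = 0.034636, so r = 0.138545 = 13.855%.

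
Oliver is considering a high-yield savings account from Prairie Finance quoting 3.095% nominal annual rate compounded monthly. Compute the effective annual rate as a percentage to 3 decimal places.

3.139%

EAR = (1 + 0.03095/12)^12 − 1.
= 1.031393 − 1 = 3.139%.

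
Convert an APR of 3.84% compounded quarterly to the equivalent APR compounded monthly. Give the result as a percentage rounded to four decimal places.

EAR = (1 + 0.0384/4)^4 − 1 = 0.038957.
Solve (1 + r/12)^12 = 1.038957: r/12 = 1.038957^(1/12) − 1 = 0.003190, so r = 0.038278 = 3.8278%.

3.8278%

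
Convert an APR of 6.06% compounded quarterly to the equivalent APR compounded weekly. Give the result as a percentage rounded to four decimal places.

6.0180%

EAR = (1 + 0.0606/4)^4 − 1 = 0.061991.
Solve (1 + r/52)^52 = 1.061991: r/52 = 1.061991^(1/52) − 1 = 0.001157, so r = 0.060180 = 6.0180%.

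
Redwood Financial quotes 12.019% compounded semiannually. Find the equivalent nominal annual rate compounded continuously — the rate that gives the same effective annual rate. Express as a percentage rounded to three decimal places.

EAR = (1 + 0.12019/2)^2 − 1 = 0.123801.
Equivalent continuous rate: r = ln(1 + 0.123801) = 0.116717 = 11.672%.

11.672%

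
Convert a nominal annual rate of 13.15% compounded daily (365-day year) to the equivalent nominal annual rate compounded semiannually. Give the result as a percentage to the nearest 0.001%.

EAR = (1 + 0.1315/365)^365 − 1 = 0.140511.
Solve (1 + r/2)^2 = 1.140511: r/2 = 1.140511^(1/2) − 1 = 0.067947, so r = 0.135894 = 13.589%.

13.589%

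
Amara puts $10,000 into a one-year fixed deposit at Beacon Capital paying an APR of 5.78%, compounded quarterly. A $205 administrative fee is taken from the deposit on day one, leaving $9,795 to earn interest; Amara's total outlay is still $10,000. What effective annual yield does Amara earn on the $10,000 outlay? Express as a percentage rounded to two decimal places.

3.74%

Value after one year: 9,795 × (1 + 0.0578/4)^4 = 9,795 × 1.059065 = $10,373.54.
Effective yield on the $10,000 outlay: 10,373.54 / 10,000 − 1 = 0.037354 = 3.74%.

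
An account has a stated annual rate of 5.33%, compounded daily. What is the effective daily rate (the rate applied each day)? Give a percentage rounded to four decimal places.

With a nominal annual rate compounded daily, the periodic rate is the nominal rate divided by 365.
i = 0.0533 / 365 = 0.0001460 = 0.0146%.

0.0146%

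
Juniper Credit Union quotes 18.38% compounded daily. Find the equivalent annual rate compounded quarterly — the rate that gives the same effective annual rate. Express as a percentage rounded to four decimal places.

EAR = (1 + 0.1838/365)^365 − 1 = 0.201720.
Solve (1 + r/4)^4 = 1.201720: r/4 = 1.201720^(1/4) − 1 = 0.047010, so r = 0.188040 = 18.8040%.

18.8040%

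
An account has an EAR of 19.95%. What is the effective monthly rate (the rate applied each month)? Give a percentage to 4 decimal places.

1.5274%

The per-month rate i satisfies (1 + i)^12 = 1 + 0.1995.
i = 1.1995^(1/12) − 1 = 0.0152742 = 1.5274%.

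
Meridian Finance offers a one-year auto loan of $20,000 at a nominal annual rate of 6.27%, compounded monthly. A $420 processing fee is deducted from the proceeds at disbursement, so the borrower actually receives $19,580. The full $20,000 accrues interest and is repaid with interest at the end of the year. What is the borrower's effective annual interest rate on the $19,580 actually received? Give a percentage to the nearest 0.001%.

8.737%

Amount owed after one year: 20,000 × (1 + 0.0627/12)^12 = 20,000 × 1.064534 = $21,290.67.
Effective rate on net proceeds: 21,290.67 / 19,580 − 1 = 0.087368 = 8.737%.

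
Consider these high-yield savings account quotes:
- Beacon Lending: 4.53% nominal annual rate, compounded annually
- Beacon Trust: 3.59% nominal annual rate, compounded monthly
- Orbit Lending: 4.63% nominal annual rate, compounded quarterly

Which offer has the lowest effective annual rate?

Beacon Lending: compounded annually, EAR = 4.530%
Beacon Trust: (1 + 0.0359/12)^12 − 1 = 3.650%
Orbit Lending: (1 + 0.0463/4)^4 − 1 = 4.711%
The lowest effective annual rate is Beacon Trust at 3.650%.

Beacon Trust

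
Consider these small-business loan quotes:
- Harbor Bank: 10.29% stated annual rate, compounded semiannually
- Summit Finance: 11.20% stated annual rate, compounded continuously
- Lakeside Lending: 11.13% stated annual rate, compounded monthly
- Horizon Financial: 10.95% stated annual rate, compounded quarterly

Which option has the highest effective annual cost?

Summit Finance

Harbor Bank: (1 + 0.1029/2)^2 − 1 = 10.555%
Summit Finance: e^0.1120 − 1 = 11.851%
Lakeside Lending: (1 + 0.1113/12)^12 − 1 = 11.716%
Horizon Financial: (1 + 0.1095/4)^4 − 1 = 11.408%
The highest effective annual rate is Summit Finance at 11.851%.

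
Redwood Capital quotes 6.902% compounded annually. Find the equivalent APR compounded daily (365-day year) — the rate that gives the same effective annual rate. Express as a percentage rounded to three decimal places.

6.675%

Compounded annually, EAR = nominal = 0.069020.
Solve (1 + r/365)^365 = 1.069020: r/365 = 1.069020^(1/365) − 1 = 0.000183, so r = 0.066748 = 6.675%.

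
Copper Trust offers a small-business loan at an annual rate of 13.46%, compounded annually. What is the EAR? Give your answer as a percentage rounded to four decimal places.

13.4600%

Annual compounding means the effective rate equals the nominal rate: 13.4600%.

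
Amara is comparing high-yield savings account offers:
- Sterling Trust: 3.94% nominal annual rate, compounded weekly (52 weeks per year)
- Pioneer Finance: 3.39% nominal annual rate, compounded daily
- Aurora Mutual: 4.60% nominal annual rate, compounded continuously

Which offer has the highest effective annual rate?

Sterling Trust: (1 + 0.0394/52)^52 − 1 = 4.017%
Pioneer Finance: (1 + 0.0339/365)^365 − 1 = 3.448%
Aurora Mutual: e^0.0460 − 1 = 4.707%
The highest effective annual rate is Aurora Mutual at 4.707%.

Aurora Mutual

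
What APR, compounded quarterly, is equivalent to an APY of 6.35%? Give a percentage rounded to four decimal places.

6.2042%

(1 + r/4)^4 − 1 = 0.0635, so 1 + r/4 = 1.0635^(1/4).
r/4 = 0.015510, so r = 0.062042 = 6.2042%.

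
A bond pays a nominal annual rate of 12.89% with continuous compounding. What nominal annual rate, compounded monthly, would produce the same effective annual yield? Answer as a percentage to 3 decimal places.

12.959%

EAR under continuous compounding: e^0.1289 − 1 = 0.137576.
Solve (1 + r/12)^12 = 1.137576: r/12 = 1.137576^(1/12) − 1 = 0.010800, so r = 0.129595 = 12.959%.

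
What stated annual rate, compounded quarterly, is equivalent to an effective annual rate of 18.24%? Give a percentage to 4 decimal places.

17.1105%

(1 + r/4)^4 − 1 = 0.1824, so 1 + r/4 = 1.1824^(1/4).
r/4 = 0.042776, so r = 0.171105 = 17.1105%.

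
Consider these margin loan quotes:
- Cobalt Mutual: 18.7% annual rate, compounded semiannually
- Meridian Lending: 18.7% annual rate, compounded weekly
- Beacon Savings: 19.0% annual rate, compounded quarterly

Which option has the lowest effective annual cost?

Cobalt Mutual

Cobalt Mutual: (1 + 0.187/2)^2 − 1 = 19.574%
Meridian Lending: (1 + 0.187/52)^52 − 1 = 20.522%
Beacon Savings: (1 + 0.190/4)^4 − 1 = 20.397%
The lowest effective annual rate is Cobalt Mutual at 19.574%.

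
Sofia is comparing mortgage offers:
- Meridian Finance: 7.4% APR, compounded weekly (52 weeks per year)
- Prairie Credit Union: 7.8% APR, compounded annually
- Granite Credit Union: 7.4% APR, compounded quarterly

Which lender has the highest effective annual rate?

Prairie Credit Union

Meridian Finance: (1 + 0.074/52)^52 − 1 = 7.675%
Prairie Credit Union: compounded annually, EAR = 7.800%
Granite Credit Union: (1 + 0.074/4)^4 − 1 = 7.608%
The highest effective annual rate is Prairie Credit Union at 7.800%.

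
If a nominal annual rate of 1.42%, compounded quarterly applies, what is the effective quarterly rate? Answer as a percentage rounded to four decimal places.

0.3550%

With a nominal annual rate compounded quarterly, the periodic rate is the nominal rate divided by 4.
i = 0.0142 / 4 = 0.0035500 = 0.3550%.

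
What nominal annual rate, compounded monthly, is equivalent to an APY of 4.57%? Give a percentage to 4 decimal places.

4.4770%

(1 + r/12)^12 − 1 = 0.0457, so 1 + r/12 = 1.0457^(1/12).
r/12 = 0.003731, so r = 0.044770 = 4.4770%.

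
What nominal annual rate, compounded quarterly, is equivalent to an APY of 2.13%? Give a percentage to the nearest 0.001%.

2.113%

(1 + r/4)^4 − 1 = 0.0213, so 1 + r/4 = 1.0213^(1/4).
r/4 = 0.005283, so r = 0.021132 = 2.113%.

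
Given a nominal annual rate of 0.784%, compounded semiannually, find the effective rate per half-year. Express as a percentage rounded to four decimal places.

0.3920%

With a nominal annual rate compounded semiannually, the periodic rate is the nominal rate divided by 2.
i = 0.00784 / 2 = 0.0039200 = 0.3920%.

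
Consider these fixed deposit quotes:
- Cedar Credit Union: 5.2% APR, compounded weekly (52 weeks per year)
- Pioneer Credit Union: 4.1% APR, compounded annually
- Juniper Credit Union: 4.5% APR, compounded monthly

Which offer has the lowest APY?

Pioneer Credit Union

Cedar Credit Union: (1 + 0.052/52)^52 − 1 = 5.335%
Pioneer Credit Union: compounded annually, EAR = 4.100%
Juniper Credit Union: (1 + 0.045/12)^12 − 1 = 4.594%
The lowest effective annual rate is Pioneer Credit Union at 4.100%.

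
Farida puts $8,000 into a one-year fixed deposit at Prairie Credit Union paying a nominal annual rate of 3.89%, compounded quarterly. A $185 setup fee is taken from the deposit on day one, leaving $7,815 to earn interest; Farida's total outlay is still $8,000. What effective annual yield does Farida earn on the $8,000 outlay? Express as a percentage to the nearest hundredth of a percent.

Value after one year: 7,815 × (1 + 0.0389/4)^4 = 7,815 × 1.039471 = $8,123.47.
Effective yield on the $8,000 outlay: 8,123.47 / 8,000 − 1 = 0.015433 = 1.54%.

1.54%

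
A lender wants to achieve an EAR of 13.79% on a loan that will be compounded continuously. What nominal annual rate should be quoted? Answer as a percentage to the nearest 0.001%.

Continuous: nominal r satisfies e^r − 1 = 0.1379.
r = ln(1 + 0.1379) = ln(1.1379) = 0.129184 = 12.918%.

12.918%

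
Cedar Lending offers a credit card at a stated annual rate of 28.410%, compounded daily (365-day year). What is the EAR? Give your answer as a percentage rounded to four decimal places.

EAR = (1 + 0.28410/365)^365 − 1.
= 1.328419 − 1 = 32.8419%.

32.8419%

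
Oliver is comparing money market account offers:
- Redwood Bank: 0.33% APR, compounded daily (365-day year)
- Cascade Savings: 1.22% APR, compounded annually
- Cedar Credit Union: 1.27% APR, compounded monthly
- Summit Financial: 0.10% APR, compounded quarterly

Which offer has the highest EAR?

Redwood Bank: (1 + 0.0033/365)^365 − 1 = 0.331%
Cascade Savings: compounded annually, EAR = 1.220%
Cedar Credit Union: (1 + 0.0127/12)^12 − 1 = 1.277%
Summit Financial: (1 + 0.0010/4)^4 − 1 = 0.100%
The highest effective annual rate is Cedar Credit Union at 1.277%.

Cedar Credit Union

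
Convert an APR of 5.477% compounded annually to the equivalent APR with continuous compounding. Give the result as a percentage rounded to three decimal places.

5.332%

Compounded annually, EAR = nominal = 0.054770.
Equivalent continuous rate: r = ln(1 + 0.054770) = 0.053323 = 5.332%.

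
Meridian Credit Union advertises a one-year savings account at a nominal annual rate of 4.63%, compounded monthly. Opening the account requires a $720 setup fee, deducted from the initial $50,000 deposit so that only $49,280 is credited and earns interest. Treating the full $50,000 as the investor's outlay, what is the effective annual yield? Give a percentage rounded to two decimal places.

Value after one year: 49,280 × (1 + 0.0463/12)^12 = 49,280 × 1.047295 = $51,610.71.
Effective yield on the $50,000 outlay: 51,610.71 / 50,000 − 1 = 0.032214 = 3.22%.

3.22%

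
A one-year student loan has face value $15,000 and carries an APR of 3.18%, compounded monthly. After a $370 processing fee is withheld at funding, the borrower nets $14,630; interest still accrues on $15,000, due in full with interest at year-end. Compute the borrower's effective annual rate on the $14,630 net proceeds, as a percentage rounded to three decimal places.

5.837%

Amount owed after one year: 15,000 × (1 + 0.0318/12)^12 = 15,000 × 1.032268 = $15,484.01.
Effective rate on net proceeds: 15,484.01 / 14,630 − 1 = 0.058374 = 5.837%.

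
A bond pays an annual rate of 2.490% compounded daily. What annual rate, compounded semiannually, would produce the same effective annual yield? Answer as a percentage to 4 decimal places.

EAR = (1 + 0.02490/365)^365 − 1 = 0.025212.
Solve (1 + r/2)^2 = 1.025212: r/2 = 1.025212^(1/2) − 1 = 0.012527, so r = 0.025055 = 2.5055%.

2.5055%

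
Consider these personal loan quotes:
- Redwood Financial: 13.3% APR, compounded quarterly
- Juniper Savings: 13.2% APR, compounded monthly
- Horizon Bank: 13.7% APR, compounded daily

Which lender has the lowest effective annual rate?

Redwood Financial

Redwood Financial: (1 + 0.133/4)^4 − 1 = 13.978%
Juniper Savings: (1 + 0.132/12)^12 − 1 = 14.029%
Horizon Bank: (1 + 0.137/365)^365 − 1 = 14.680%
The lowest effective annual rate is Redwood Financial at 13.978%.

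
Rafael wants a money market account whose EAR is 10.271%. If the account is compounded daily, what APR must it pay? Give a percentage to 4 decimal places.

9.7784%

(1 + r/365)^365 − 1 = 0.10271, so 1 + r/365 = 1.10271^(1/365).
r/365 = 0.000268, so r = 0.097784 = 9.7784%.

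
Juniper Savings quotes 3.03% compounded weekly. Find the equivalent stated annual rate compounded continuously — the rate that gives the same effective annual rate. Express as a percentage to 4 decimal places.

EAR = (1 + 0.0303/52)^52 − 1 = 0.030755.
Equivalent continuous rate: r = ln(1 + 0.030755) = 0.030291 = 3.0291%.

3.0291%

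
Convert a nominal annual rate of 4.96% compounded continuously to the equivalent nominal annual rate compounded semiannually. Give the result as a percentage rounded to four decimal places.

EAR under continuous compounding: e^0.0496 − 1 = 0.050851.
Solve (1 + r/2)^2 = 1.050851: r/2 = 1.050851^(1/2) − 1 = 0.025110, so r = 0.050220 = 5.0220%.

5.0220%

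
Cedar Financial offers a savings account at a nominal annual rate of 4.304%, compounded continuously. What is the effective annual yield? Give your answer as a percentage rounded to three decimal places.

4.398%

With continuous compounding, EAR = e^0.04304 − 1.
e^0.04304 = 1.043980, so EAR = 0.043980 = 4.398%.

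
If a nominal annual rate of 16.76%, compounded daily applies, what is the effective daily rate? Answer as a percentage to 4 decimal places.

With a nominal annual rate compounded daily, the periodic rate is the nominal rate divided by 365.
i = 0.1676 / 365 = 0.0004592 = 0.0459%.

0.0459%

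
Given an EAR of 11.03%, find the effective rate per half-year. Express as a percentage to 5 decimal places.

The per-half-year rate i satisfies (1 + i)^2 = 1 + 0.1103.
i = 1.1103^(1/2) − 1 = 0.0537077 = 5.37077%.

5.37077%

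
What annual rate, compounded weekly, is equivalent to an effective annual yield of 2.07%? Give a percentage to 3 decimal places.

(1 + r/52)^52 − 1 = 0.0207, so 1 + r/52 = 1.0207^(1/52).
r/52 = 0.000394, so r = 0.020493 = 2.049%.

2.049%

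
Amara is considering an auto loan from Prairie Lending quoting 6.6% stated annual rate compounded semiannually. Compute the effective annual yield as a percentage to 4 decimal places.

EAR = (1 + 0.066/2)^2 − 1.
= 1.067089 − 1 = 6.7089%.

6.7089%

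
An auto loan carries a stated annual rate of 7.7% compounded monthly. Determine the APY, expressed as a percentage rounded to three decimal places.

EAR = (1 + 0.077/12)^12 − 1.
= 1.079776 − 1 = 7.978%.

7.978%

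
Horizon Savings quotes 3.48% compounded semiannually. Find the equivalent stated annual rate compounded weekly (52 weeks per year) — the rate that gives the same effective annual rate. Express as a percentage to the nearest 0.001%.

3.451%

EAR = (1 + 0.0348/2)^2 − 1 = 0.035103.
Solve (1 + r/52)^52 = 1.035103: r/52 = 1.035103^(1/52) − 1 = 0.000664, so r = 0.034512 = 3.451%.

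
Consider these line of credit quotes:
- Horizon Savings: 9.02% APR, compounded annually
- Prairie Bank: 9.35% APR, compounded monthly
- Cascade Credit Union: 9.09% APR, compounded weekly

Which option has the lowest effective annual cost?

Horizon Savings

Horizon Savings: compounded annually, EAR = 9.020%
Prairie Bank: (1 + 0.0935/12)^12 − 1 = 9.761%
Cascade Credit Union: (1 + 0.0909/52)^52 − 1 = 9.507%
The lowest effective annual rate is Horizon Savings at 9.020%.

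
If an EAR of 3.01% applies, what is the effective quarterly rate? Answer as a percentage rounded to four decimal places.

0.7442%

The per-quarter rate i satisfies (1 + i)^4 = 1 + 0.0301.
i = 1.0301^(1/4) − 1 = 0.0074415 = 0.7442%.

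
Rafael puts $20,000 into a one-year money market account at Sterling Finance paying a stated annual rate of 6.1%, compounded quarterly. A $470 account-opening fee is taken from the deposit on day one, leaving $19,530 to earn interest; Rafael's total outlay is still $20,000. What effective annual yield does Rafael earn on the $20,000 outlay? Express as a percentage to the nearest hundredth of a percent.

3.74%

Value after one year: 19,530 × (1 + 0.061/4)^4 = 19,530 × 1.062410 = $20,748.86.
Effective yield on the $20,000 outlay: 20,748.86 / 20,000 − 1 = 0.037443 = 3.74%.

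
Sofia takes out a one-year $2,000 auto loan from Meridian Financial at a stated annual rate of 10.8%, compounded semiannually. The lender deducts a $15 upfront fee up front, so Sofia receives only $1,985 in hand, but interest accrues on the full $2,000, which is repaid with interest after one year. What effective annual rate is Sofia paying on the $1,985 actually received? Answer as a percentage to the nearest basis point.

11.93%

Amount owed after one year: 2,000 × (1 + 0.108/2)^2 = 2,000 × 1.110916 = $2,221.83.
Effective rate on net proceeds: 2,221.83 / 1,985 − 1 = 0.119311 = 11.93%.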